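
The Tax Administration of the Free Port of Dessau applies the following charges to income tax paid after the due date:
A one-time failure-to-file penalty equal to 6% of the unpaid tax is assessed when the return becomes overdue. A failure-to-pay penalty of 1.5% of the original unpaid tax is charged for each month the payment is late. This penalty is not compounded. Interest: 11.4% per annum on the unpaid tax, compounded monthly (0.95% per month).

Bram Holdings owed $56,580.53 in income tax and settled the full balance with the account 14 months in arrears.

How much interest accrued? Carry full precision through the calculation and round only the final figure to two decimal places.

Interest: $56,580.53 × ((1 + 0.0095)^14 − 1) = $56,580.53 × 0.1415331… = $8,008.0203…

$8,008.02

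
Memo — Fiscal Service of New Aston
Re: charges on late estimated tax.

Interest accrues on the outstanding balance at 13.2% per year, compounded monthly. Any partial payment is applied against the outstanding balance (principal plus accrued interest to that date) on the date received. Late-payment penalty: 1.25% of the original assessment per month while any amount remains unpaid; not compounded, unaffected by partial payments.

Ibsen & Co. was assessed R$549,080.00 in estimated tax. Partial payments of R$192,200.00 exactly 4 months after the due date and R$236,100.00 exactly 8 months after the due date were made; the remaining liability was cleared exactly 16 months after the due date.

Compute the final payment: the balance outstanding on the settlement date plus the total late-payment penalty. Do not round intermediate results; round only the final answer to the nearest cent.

R$287,073.45

Monthly rate = 13.2% ÷ 12 = 1.1%
Balance at month 4: R$549,080.0000 × (1 + 0.011)^4 = R$573,641.0834…
After R$192,200.00 payment: R$573,641.0834… − R$192,200.00 = R$381,441.0834…
Balance at month 8: R$381,441.0834… × (1 + 0.011)^4 = R$398,503.4537…
After R$236,100.00 payment: R$398,503.4537… − R$236,100.00 = R$162,403.4537…
Balance at month 16: R$162,403.4537… × (1 + 0.011)^8 = R$177,257.4533…
Penalty: 16 × 1.25% × R$549,080.00 = R$109,816.00
Final settlement = outstanding balance + penalty = R$177,257.4533… + R$109,816.00 = R$287,073.45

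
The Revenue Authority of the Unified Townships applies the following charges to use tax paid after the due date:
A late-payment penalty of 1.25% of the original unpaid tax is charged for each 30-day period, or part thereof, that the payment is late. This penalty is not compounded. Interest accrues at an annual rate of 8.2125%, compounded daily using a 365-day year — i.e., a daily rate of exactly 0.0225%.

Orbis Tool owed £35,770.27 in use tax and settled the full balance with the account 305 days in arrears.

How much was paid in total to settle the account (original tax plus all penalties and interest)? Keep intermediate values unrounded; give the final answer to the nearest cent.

Penalty periods: ⌈305/30⌉ = 11; penalty = 11 × 1.25% × £35,770.27 = £4,918.41…
Interest: £35,770.27 × ((1 + 0.000225)^305 − 1) = £35,770.27 × 0.07102623… = £2,540.6274…
Total = £35,770.27 + £4,918.4121… + £2,540.6274… = £43,229.31

£43,229.31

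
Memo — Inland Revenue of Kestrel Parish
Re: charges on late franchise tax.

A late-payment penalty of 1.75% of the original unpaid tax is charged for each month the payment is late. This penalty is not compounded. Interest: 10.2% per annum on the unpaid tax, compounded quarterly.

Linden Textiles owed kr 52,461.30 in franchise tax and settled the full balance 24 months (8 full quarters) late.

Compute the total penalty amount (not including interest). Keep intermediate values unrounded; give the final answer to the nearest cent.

Late-payment penalty: 24 × 1.75% × kr 52,461.30 = kr 22,033.75…

kr 22,033.75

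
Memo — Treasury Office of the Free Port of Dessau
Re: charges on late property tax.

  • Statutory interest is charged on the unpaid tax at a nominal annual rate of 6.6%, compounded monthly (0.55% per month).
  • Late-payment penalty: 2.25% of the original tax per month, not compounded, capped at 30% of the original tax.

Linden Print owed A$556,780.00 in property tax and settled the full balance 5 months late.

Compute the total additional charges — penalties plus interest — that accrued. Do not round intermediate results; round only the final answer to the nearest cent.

Penalty: 5 × 2.25% × A$556,780.00 = A$62,637.75 (below the 30% cap of A$167,034.00)
Interest: A$556,780.00 × ((1 + 0.0055)^5 − 1) = A$556,780.00 × 0.0278042… = A$15,480.8048…
Penalties + interest = A$62,637.7500 + A$15,480.8048… = A$78,118.55

A$78,118.55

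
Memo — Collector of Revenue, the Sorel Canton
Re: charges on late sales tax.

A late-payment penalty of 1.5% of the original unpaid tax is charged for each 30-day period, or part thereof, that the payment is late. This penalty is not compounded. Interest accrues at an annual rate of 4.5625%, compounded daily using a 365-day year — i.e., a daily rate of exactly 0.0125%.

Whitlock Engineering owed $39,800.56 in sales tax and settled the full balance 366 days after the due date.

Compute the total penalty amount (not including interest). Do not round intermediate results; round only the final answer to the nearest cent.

$7,761.11

Penalty periods: ⌈366/30⌉ = 13; penalty = 13 × 1.5% × $39,800.56 = $7,761.11…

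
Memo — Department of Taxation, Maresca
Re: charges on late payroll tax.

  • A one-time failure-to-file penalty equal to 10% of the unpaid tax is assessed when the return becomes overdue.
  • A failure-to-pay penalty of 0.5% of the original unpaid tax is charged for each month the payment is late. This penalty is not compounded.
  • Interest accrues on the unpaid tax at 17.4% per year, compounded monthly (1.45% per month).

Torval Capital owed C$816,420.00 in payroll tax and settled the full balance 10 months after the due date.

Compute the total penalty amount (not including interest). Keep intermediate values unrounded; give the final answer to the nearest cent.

Failure-to-file penalty: 10% × C$816,420.00 = C$81,642.00
Failure-to-pay penalty = 0.5% × C$816,420.00 × 10 mo = C$40,821.00
Total penalty = C$81,642.00 + C$40,821.00 = C$122,463.00

C$122,463.00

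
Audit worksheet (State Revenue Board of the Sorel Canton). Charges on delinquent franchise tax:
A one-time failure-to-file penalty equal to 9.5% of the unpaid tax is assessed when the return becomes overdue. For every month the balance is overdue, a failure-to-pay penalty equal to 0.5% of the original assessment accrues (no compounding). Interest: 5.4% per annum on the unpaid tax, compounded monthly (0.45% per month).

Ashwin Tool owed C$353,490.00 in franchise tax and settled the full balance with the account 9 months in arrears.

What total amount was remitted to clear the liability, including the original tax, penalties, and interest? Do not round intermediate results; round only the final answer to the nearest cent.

C$417,555.36

Failure-to-file penalty: 9.5% × C$353,490.00 = C$33,581.55
Failure-to-pay penalty: 9 × 0.5% × C$353,490.00 = C$15,907.05
Interest: C$353,490.00 × ((1 + 0.0045)^9 − 1) = C$353,490.00 × 0.0412367… = C$14,576.7633…
Total = C$353,490.00 + C$49,488.6000 + C$14,576.7633… = C$417,555.36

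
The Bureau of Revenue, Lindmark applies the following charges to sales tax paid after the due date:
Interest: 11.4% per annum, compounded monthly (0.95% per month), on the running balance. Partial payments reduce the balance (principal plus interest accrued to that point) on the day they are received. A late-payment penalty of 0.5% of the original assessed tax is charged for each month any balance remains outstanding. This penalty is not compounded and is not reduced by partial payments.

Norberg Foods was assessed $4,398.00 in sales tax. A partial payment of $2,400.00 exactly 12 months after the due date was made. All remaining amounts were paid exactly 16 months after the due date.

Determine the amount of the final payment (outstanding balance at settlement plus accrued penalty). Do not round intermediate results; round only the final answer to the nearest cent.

$2,975.64

Balance at month 12: $4,398.0000 × (1 + 0.0095)^12 = $4,926.4163…
After $2,400.00 payment: $4,926.4163… − $2,400.00 = $2,526.4163…
Balance at month 16: $2,526.4163… × (1 + 0.0095)^4 = $2,623.7968…
Penalty: 16 × 0.5% × $4,398.00 = $351.84
Final settlement = outstanding balance + penalty = $2,623.7968… + $351.84 = $2,975.64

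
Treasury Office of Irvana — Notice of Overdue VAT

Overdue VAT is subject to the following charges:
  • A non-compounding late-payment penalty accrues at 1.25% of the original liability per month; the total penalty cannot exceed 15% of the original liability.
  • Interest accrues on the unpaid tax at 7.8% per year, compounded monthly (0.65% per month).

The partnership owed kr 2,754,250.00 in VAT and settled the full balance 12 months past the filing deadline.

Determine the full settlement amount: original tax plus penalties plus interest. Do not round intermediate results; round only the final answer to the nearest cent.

kr 3,390,068.09

Penalty (uncapped): 12 × 1.25% × kr 2,754,250.00 = kr 413,137.50; cap = 15% × kr 2,754,250.00 = kr 413,137.50 → penalty = kr 413,137.50
Interest: kr 2,754,250.00 × ((1 + 0.0065)^12 − 1) = kr 2,754,250.00 × 0.0808498… = kr 222,680.5902…
Total = kr 2,754,250.00 + kr 413,137.5000 + kr 222,680.5902… = kr 3,390,068.09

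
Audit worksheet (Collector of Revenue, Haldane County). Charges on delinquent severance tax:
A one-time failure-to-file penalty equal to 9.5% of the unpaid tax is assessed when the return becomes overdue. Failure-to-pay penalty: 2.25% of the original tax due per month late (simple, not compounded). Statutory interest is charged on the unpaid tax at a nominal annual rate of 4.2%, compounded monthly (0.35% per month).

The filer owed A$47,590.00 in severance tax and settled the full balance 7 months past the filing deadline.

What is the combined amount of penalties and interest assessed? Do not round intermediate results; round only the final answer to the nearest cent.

Failure-to-file penalty: 9.5% × A$47,590.00 = A$4,521.05
Failure-to-pay penalty = 2.25% × A$47,590.00 × 7 mo = A$7,495.43…
Interest: A$47,590.00 × ((1 + 0.0035)^7 − 1) = A$47,590.00 × 0.0247588… = A$1,178.2692…
Penalties + interest = A$12,016.4750 + A$1,178.2692… = A$13,194.74

A$13,194.74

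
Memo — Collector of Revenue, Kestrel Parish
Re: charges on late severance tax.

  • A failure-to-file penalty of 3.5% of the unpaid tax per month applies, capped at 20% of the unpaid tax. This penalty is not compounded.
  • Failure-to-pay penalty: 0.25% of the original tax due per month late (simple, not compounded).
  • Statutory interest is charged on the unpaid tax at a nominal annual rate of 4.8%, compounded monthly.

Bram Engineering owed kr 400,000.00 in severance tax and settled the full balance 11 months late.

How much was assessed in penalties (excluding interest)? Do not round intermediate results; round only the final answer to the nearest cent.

Failure-to-file: 11 × 3.5% × kr 400,000.00 = kr 154,000.00, capped at 20% × kr 400,000.00 = kr 80,000.00
Failure-to-pay penalty: 11 × 0.25% × kr 400,000.00 = kr 11,000.00
Total penalty = kr 80,000.00 + kr 11,000.00 = kr 91,000.00

kr 91,000.00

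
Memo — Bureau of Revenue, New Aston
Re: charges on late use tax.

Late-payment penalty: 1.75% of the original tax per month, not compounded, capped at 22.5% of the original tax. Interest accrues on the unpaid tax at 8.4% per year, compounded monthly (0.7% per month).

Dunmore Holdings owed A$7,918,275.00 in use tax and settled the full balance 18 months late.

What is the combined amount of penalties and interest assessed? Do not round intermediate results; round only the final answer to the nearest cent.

Penalty (uncapped): 18 × 1.75% × A$7,918,275.00 = A$2,494,256.63…; cap = 22.5% × A$7,918,275.00 = A$1,781,611.88… → penalty = A$1,781,611.88…
Interest: A$7,918,275.00 × ((1 + 0.007)^18 − 1) = A$7,918,275.00 × 0.1337844… = A$1,059,341.5216…
Penalties + interest = A$1,781,611.8750 + A$1,059,341.5216… = A$2,840,953.40

A$2,840,953.40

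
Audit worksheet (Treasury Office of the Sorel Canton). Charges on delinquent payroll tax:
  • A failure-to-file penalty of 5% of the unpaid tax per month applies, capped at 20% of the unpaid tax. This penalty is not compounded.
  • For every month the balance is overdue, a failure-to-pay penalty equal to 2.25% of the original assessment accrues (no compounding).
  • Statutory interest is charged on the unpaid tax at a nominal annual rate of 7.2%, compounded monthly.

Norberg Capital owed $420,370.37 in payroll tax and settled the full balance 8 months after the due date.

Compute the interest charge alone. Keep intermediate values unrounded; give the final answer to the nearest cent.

$20,606.63

Interest (7.2%/yr ÷ 12 = 0.6%/month): $420,370.37 × ((1 + 0.006)^8 − 1) = $20,606.6342…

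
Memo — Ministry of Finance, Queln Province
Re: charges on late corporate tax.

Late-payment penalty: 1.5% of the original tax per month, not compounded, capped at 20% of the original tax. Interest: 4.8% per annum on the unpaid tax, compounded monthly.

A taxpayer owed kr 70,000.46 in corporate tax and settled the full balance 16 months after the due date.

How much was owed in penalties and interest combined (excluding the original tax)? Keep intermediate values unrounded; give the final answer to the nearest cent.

kr 18,617.06

Penalty (uncapped): 16 × 1.5% × kr 70,000.46 = kr 16,800.11…; cap = 20% × kr 70,000.46 = kr 14,000.09… → penalty = kr 14,000.09…
Interest (4.8%/yr ÷ 12 = 0.4%/month): kr 70,000.46 × ((1 + 0.004)^16 − 1) = kr 4,616.9721…
Penalties + interest = kr 14,000.0920 + kr 4,616.9721… = kr 18,617.06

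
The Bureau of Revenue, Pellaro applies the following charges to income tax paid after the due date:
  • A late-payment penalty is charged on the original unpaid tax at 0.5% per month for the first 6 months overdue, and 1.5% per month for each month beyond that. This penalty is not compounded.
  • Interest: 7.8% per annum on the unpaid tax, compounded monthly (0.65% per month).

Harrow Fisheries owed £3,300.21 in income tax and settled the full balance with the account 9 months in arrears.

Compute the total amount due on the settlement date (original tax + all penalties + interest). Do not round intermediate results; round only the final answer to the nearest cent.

Penalty, months 1–6: 6 × 0.5% × £3,300.21 = £99.01…
Penalty, months 7–9: 3 × 1.5% × £3,300.21 = £148.51…
Interest: £3,300.21 × ((1 + 0.0065)^9 − 1) = £3,300.21 × 0.0600443… = £198.1588…
Total = £3,300.21 + £247.5158… + £198.1588… = £3,745.88

£3,745.88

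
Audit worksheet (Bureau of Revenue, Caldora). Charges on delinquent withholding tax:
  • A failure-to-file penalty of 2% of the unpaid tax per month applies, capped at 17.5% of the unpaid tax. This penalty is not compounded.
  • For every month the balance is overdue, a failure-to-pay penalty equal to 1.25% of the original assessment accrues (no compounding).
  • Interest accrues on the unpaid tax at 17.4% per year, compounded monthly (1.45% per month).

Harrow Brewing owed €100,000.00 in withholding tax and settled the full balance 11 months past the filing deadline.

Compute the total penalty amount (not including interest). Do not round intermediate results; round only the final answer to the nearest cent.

Failure-to-file: 11 × 2% × €100,000.00 = €22,000.00, capped at 17.5% × €100,000.00 = €17,500.00
Failure-to-pay penalty: 11 × 1.25% × €100,000.00 = €13,750.00
Total penalty = €17,500.00 + €13,750.00 = €31,250.00

€31,250.00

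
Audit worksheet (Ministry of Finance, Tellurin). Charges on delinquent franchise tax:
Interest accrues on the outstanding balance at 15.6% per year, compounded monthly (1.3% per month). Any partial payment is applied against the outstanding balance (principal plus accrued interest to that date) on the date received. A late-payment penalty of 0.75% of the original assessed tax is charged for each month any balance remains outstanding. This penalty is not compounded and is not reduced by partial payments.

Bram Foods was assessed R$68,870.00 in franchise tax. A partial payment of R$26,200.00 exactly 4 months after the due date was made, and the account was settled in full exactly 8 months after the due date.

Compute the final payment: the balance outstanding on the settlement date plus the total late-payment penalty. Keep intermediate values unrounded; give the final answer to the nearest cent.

Balance at month 4: R$68,870.0000 × (1 + 0.013)^4 = R$72,521.6814…
After R$26,200.00 payment: R$72,521.6814… − R$26,200.00 = R$46,321.6814…
Balance at month 8: R$46,321.6814… × (1 + 0.013)^4 = R$48,777.7874…
Penalty: 8 × 0.75% × R$68,870.00 = R$4,132.20
Final settlement = outstanding balance + penalty = R$48,777.7874… + R$4,132.20 = R$52,909.99

R$52,909.99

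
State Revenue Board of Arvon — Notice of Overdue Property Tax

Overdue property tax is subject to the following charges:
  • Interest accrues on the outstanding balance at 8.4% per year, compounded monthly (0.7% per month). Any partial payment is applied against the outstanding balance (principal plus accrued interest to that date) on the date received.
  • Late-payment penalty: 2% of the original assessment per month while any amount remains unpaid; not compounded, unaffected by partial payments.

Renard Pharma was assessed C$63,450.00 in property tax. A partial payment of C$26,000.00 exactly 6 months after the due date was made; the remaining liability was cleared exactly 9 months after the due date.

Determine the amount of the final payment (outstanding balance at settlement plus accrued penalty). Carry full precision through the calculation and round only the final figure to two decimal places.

Balance at month 6: C$63,450.0000 × (1 + 0.007)^6 = C$66,161.9733…
After C$26,000.00 payment: C$66,161.9733… − C$26,000.00 = C$40,161.9733…
Balance at month 9: C$40,161.9733… × (1 + 0.007)^3 = C$41,011.2923…
Penalty: 9 × 2% × C$63,450.00 = C$11,421.00
Final settlement = outstanding balance + penalty = C$41,011.2923… + C$11,421.00 = C$52,432.29

C$52,432.29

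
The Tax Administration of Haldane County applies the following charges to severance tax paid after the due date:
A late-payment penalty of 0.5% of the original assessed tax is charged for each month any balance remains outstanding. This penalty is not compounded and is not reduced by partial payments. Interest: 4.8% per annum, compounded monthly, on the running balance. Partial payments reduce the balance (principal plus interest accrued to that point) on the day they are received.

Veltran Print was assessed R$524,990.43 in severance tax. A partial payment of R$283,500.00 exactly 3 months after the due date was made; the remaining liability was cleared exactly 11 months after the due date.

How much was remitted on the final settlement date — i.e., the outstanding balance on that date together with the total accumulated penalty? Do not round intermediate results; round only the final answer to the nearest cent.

Monthly rate = 4.8% ÷ 12 = 0.4%
Balance at month 3: R$524,990.4300 × (1 + 0.004)^3 = R$531,315.5483…
After R$283,500.00 payment: R$531,315.5483… − R$283,500.00 = R$247,815.5483…
Balance at month 11: R$247,815.5483… × (1 + 0.004)^8 = R$255,857.5598…
Penalty: 11 × 0.5% × R$524,990.43 = R$28,874.47…
Final settlement = outstanding balance + penalty = R$255,857.5598… + R$28,874.47… = R$284,732.03

R$284,732.03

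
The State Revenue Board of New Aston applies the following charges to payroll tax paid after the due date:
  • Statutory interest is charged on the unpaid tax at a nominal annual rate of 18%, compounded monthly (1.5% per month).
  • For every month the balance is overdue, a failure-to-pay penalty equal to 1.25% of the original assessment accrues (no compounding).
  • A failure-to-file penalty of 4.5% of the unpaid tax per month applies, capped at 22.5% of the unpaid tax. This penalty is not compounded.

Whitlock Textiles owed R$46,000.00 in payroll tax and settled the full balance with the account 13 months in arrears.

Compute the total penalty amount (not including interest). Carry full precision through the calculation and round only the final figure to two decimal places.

Failure-to-file: 13 × 4.5% × R$46,000.00 = R$26,910.00, capped at 22.5% × R$46,000.00 = R$10,350.00
Failure-to-pay penalty = 1.25% × R$46,000.00 × 13 mo = R$7,475.00
Total penalty = R$10,350.00 + R$7,475.00 = R$17,825.00

R$17,825.00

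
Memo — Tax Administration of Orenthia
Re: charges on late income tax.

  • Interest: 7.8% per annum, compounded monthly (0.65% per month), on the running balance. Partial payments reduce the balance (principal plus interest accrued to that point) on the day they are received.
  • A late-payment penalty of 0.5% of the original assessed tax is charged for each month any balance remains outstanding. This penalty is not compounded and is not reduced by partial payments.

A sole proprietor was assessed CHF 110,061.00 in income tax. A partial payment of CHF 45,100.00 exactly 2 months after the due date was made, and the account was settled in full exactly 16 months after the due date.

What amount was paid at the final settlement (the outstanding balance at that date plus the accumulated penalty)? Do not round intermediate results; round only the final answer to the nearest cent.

Balance at month 2: CHF 110,061.0000 × (1 + 0.0065)^2 = CHF 111,496.4431…
After CHF 45,100.00 payment: CHF 111,496.4431… − CHF 45,100.00 = CHF 66,396.4431…
Balance at month 16: CHF 66,396.4431… × (1 + 0.0065)^14 = CHF 72,700.5545…
Penalty: 16 × 0.5% × CHF 110,061.00 = CHF 8,804.88
Final settlement = outstanding balance + penalty = CHF 72,700.5545… + CHF 8,804.88 = CHF 81,505.43

CHF 81,505.43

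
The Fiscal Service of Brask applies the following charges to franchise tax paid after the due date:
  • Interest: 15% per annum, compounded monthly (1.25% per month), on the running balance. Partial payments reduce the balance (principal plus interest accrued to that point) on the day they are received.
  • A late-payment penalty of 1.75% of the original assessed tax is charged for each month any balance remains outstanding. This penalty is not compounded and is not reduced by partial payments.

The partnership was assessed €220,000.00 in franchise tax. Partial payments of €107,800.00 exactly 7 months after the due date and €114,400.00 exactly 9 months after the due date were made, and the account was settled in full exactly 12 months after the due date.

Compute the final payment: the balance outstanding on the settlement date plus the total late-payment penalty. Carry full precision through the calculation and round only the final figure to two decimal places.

Balance at month 7: €220,000.0000 × (1 + 0.0125)^7 = €239,987.1035…
After €107,800.00 payment: €239,987.1035… − €107,800.00 = €132,187.1035…
Balance at month 9: €132,187.1035… × (1 + 0.0125)^2 = €135,512.4353…
After €114,400.00 payment: €135,512.4353… − €114,400.00 = €21,112.4353…
Balance at month 12: €21,112.4353… × (1 + 0.0125)^3 = €21,914.0893…
Penalty: 12 × 1.75% × €220,000.00 = €46,200.00
Final settlement = outstanding balance + penalty = €21,914.0893… + €46,200.00 = €68,114.09

€68,114.09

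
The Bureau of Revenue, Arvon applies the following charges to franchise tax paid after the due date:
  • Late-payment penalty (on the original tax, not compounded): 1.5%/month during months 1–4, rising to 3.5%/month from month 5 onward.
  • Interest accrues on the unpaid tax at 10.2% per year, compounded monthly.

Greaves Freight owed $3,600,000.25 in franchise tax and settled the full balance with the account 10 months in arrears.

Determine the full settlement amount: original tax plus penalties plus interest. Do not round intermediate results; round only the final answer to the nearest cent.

Penalty, months 1–4: 4 × 1.5% × $3,600,000.25 = $216,000.02…
Penalty, months 5–10: 6 × 3.5% × $3,600,000.25 = $756,000.05…
Interest (10.2%/yr ÷ 12 = 0.85%/month): $3,600,000.25 × ((1 + 0.0085)^10 − 1) = $317,973.8110…
Total = $3,600,000.25 + $972,000.0675 + $317,973.8110… = $4,889,974.13

$4,889,974.13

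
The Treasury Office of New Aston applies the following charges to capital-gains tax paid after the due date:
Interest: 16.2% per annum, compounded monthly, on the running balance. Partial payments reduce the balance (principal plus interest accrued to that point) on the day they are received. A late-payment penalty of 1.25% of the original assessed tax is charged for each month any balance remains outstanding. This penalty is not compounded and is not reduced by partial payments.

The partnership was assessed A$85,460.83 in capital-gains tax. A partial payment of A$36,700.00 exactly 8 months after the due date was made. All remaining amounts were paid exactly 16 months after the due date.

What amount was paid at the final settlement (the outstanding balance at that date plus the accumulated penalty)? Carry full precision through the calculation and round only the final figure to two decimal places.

Monthly rate = 16.2% ÷ 12 = 1.35%
Balance at month 8: A$85,460.8300 × (1 + 0.0135)^8 = A$95,138.6820…
After A$36,700.00 payment: A$95,138.6820… − A$36,700.00 = A$58,438.6820…
Balance at month 16: A$58,438.6820… × (1 + 0.0135)^8 = A$65,056.4613…
Penalty: 16 × 1.25% × A$85,460.83 = A$17,092.17…
Final settlement = outstanding balance + penalty = A$65,056.4613… + A$17,092.17… = A$82,148.63

A$82,148.63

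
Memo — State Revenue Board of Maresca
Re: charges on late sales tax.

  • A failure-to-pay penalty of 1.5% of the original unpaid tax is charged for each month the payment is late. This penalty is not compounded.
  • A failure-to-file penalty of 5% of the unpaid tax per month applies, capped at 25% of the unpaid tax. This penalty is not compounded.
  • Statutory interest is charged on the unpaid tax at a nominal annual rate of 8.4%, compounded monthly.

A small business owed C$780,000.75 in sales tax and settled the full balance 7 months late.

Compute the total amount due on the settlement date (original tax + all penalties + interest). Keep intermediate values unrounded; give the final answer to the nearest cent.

C$1,095,933.10

Failure-to-file: 7 × 5% × C$780,000.75 = C$273,000.26…, capped at 25% × C$780,000.75 = C$195,000.19…
Failure-to-pay penalty: 7 × 1.5% × C$780,000.75 = C$81,900.08…
Interest (8.4%/yr ÷ 12 = 0.7%/month): C$780,000.75 × ((1 + 0.007)^7 − 1) = C$39,032.0873…
Total = C$780,000.75 + C$276,900.2663… + C$39,032.0873… = C$1,095,933.10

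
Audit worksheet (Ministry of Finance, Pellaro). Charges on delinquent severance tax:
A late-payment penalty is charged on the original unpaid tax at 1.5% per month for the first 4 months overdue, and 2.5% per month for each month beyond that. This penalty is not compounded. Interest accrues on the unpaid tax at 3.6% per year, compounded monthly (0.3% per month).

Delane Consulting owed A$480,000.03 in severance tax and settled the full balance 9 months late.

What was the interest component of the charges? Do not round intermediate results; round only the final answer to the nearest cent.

A$13,116.61

Interest: A$480,000.03 × ((1 + 0.003)^9 − 1) = A$480,000.03 × 0.0273263… = A$13,116.6144…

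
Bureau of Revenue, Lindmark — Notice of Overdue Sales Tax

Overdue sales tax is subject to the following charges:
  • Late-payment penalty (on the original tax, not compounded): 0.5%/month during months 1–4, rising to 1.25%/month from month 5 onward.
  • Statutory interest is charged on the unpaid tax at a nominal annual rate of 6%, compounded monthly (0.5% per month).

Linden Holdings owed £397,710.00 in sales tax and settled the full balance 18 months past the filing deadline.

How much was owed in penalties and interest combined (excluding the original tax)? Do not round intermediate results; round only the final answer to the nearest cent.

Penalty, months 1–4: 4 × 0.5% × £397,710.00 = £7,954.20
Penalty, months 5–18: 14 × 1.25% × £397,710.00 = £69,599.25
Interest: £397,710.00 × ((1 + 0.005)^18 − 1) = £397,710.00 × 0.0939289… = £37,356.4786…
Penalties + interest = £77,553.4500 + £37,356.4786… = £114,909.93

£114,909.93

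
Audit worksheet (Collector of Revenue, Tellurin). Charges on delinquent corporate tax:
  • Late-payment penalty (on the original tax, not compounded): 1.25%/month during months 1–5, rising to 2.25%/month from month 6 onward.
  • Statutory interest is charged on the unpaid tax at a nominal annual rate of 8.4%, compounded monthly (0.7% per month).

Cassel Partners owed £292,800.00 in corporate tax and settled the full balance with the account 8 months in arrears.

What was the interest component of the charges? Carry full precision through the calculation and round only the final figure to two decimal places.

Interest: £292,800.00 × ((1 + 0.007)^8 − 1) = £292,800.00 × 0.0573914… = £16,804.1952…

£16,804.20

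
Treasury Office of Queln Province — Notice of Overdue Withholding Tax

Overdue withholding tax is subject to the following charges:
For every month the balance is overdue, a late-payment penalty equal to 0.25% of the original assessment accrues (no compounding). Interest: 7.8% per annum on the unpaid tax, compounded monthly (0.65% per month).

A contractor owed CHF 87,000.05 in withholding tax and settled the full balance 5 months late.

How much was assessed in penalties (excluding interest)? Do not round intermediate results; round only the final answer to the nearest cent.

Late-payment penalty: 5 × 0.25% × CHF 87,000.05 = CHF 1,087.50…

CHF 1,087.50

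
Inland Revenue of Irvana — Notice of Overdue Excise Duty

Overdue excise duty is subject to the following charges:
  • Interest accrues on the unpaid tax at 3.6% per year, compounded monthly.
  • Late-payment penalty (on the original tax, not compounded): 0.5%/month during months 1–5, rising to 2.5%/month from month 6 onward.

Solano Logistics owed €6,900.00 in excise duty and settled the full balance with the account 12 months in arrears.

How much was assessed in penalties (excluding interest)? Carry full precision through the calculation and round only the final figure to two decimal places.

Penalty, months 1–5: 5 × 0.5% × €6,900.00 = €172.50
Penalty, months 6–12: 7 × 2.5% × €6,900.00 = €1,207.50
Total penalty = €172.50 + €1,207.50 = €1,380.00

€1,380.00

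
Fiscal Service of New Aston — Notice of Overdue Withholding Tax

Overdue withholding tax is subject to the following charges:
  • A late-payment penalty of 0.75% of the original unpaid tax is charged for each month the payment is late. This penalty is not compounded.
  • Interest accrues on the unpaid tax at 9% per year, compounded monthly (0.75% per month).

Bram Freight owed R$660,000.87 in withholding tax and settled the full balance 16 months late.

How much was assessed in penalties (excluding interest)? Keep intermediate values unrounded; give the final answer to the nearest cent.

R$79,200.10

Late-payment penalty = 0.75% × R$660,000.87 × 16 mo = R$79,200.10…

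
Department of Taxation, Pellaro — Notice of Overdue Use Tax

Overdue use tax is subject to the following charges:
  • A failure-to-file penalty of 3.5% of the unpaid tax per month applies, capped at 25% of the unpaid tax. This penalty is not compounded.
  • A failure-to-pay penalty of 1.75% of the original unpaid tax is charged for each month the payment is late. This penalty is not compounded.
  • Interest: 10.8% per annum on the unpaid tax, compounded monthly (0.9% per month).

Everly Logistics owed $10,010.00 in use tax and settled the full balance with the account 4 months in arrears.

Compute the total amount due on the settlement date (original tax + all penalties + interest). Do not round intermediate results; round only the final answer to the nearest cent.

$12,477.35

Failure-to-file: 4 × 3.5% × $10,010.00 = $1,401.40 (under the 25% cap)
Failure-to-pay penalty = 1.75% × $10,010.00 × 4 mo = $700.70
Interest: $10,010.00 × ((1 + 0.009)^4 − 1) = $10,010.00 × 0.0364889… = $365.2541…
Total = $10,010.00 + $2,102.1000 + $365.2541… = $12,477.35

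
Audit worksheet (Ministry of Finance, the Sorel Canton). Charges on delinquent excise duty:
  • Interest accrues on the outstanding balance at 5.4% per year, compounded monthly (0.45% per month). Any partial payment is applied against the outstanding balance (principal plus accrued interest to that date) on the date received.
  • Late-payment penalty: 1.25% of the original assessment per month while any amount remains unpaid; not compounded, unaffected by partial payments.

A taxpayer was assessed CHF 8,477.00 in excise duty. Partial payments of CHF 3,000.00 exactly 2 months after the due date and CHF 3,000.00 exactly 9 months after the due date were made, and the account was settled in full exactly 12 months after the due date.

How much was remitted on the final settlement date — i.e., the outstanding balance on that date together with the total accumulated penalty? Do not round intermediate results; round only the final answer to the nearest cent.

Balance at month 2: CHF 8,477.0000 × (1 + 0.0045)^2 = CHF 8,553.4647…
After CHF 3,000.00 payment: CHF 8,553.4647… − CHF 3,000.00 = CHF 5,553.4647…
Balance at month 9: CHF 5,553.4647… × (1 + 0.0045)^7 = CHF 5,730.7782…
After CHF 3,000.00 payment: CHF 5,730.7782… − CHF 3,000.00 = CHF 2,730.7782…
Balance at month 12: CHF 2,730.7782… × (1 + 0.0045)^3 = CHF 2,767.8098…
Penalty: 12 × 1.25% × CHF 8,477.00 = CHF 1,271.55
Final settlement = outstanding balance + penalty = CHF 2,767.8098… + CHF 1,271.55 = CHF 4,039.36

CHF 4,039.36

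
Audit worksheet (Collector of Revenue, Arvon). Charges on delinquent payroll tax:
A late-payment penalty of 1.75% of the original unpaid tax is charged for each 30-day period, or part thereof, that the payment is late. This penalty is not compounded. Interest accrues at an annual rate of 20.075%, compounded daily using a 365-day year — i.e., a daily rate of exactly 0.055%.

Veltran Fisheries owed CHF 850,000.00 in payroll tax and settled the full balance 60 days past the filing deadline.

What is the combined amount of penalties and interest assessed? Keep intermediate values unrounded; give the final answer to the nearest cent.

CHF 58,259.99

Penalty periods: ⌈60/30⌉ = 2; penalty = 2 × 1.75% × CHF 850,000.00 = CHF 29,750.00
Interest: CHF 850,000.00 × ((1 + 0.00055)^60 − 1) = CHF 850,000.00 × 0.03354116… = CHF 28,509.9888…
Penalties + interest = CHF 29,750.0000 + CHF 28,509.9888… = CHF 58,259.99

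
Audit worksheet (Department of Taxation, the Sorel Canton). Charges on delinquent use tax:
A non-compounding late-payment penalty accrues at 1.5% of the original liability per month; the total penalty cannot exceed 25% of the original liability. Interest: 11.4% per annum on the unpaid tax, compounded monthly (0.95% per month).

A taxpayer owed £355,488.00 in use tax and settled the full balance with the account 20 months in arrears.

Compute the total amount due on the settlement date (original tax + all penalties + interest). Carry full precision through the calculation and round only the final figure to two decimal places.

£518,360.37

Penalty (uncapped): 20 × 1.5% × £355,488.00 = £106,646.40; cap = 25% × £355,488.00 = £88,872.00 → penalty = £88,872.00
Interest: £355,488.00 × ((1 + 0.0095)^20 − 1) = £355,488.00 × 0.2081656… = £74,000.3725…
Total = £355,488.00 + £88,872.0000 + £74,000.3725… = £518,360.37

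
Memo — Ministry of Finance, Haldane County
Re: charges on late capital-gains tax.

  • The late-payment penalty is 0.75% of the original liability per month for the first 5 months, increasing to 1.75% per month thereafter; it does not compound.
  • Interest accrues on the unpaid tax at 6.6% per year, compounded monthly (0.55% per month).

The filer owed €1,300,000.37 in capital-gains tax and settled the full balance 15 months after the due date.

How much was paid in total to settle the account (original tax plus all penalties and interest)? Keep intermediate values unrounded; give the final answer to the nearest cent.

Penalty, months 1–5: 5 × 0.75% × €1,300,000.37 = €48,750.01…
Penalty, months 6–15: 10 × 1.75% × €1,300,000.37 = €227,500.06…
Interest: €1,300,000.37 × ((1 + 0.0055)^15 − 1) = €1,300,000.37 × 0.0857532… = €111,479.2111…
Total = €1,300,000.37 + €276,250.0786… + €111,479.2111… = €1,687,729.66

€1,687,729.66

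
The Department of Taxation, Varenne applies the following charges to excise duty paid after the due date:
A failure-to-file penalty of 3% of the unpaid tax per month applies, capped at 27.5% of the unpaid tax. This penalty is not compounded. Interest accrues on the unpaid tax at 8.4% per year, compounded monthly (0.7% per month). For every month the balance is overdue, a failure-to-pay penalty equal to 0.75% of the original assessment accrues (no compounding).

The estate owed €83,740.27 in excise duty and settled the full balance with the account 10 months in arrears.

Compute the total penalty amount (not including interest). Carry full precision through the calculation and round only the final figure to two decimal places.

Failure-to-file: 10 × 3% × €83,740.27 = €25,122.08…, capped at 27.5% × €83,740.27 = €23,028.57…
Failure-to-pay penalty: 10 × 0.75% × €83,740.27 = €6,280.52…
Total penalty = €23,028.57… + €6,280.52… = €29,309.09

€29,309.09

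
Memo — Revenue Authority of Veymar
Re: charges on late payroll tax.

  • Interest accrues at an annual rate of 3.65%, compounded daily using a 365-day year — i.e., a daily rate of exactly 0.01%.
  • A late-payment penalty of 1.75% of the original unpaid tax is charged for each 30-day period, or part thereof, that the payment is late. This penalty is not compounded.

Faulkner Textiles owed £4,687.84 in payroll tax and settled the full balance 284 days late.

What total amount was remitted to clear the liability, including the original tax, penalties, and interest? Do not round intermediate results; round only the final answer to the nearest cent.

Penalty periods: ⌈284/30⌉ = 10; penalty = 10 × 1.75% × £4,687.84 = £820.37…
Interest: £4,687.84 × ((1 + 0.0001)^284 − 1) = £4,687.84 × 0.02880566… = £135.0363…
Total = £4,687.84 + £820.3720 + £135.0363… = £5,643.25

£5,643.25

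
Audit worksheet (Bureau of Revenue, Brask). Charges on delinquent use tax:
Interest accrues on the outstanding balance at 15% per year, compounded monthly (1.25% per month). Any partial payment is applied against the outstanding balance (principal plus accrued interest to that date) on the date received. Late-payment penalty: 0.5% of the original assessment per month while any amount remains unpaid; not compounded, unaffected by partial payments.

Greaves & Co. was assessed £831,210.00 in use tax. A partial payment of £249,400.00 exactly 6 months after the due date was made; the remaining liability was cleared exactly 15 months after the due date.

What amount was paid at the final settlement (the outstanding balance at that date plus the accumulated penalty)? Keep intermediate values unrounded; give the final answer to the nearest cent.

£784,904.75

Balance at month 6: £831,210.0000 × (1 + 0.0125)^6 = £895,531.6735…
After £249,400.00 payment: £895,531.6735… − £249,400.00 = £646,131.6735…
Balance at month 15: £646,131.6735… × (1 + 0.0125)^9 = £722,563.9961…
Penalty: 15 × 0.5% × £831,210.00 = £62,340.75
Final settlement = outstanding balance + penalty = £722,563.9961… + £62,340.75 = £784,904.75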